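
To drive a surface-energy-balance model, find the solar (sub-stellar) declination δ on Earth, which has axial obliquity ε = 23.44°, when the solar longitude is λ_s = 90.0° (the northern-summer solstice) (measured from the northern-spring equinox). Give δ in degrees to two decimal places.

sin δ = sin ε · sin λ_s = sin 23.44° × sin 90.0° = 0.397789.
δ = arcsin(0.397789) = +23.44°.

δ = +23.44°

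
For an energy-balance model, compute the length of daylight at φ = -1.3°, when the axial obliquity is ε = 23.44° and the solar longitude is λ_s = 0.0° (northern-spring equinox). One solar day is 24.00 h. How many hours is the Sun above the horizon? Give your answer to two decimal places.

Solar declination: sin δ = sin ε · sin λ_s = sin 23.44° × sin 0.0° = 0.00000, so δ = +0.000°.
cos H₀ = −tan φ · tan δ = −tan(-1.3°) × tan(+0.000°) = 0.0000, so H₀ = 1.5708 rad = 90.00°.
Daylight = 2H₀/(2π) × 24.00 h = (1.5708/π) × 24.00 = 12.00 h.

12.00 h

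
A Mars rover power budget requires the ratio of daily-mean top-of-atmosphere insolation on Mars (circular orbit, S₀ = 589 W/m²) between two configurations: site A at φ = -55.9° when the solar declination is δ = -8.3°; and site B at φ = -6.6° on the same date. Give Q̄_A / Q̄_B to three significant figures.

Q̄_A / Q̄_B ≈ 0.749

— Configuration A (φ=-55.9°):
cos H₀ = −tan(-55.9°) tan(-8.300°) = -0.2155, H₀ = 1.7880 rad.
Bracket: H₀ sin φ sin δ + cos φ cos δ sin H₀ = 1.7880×-0.82806×-0.14436 + 0.56064×0.98953×0.97651 = 0.213735 + 0.541739 = 0.755474.
Q̄ = (S₀/π) × [bracket] = (589/π) × 0.755474 = 141.64 W/m².
— Configuration B (φ=-6.6°):
cos H₀ = −tan(-6.6°) tan(-8.300°) = -0.0169, H₀ = 1.5877 rad.
Bracket: H₀ sin φ sin δ + cos φ cos δ sin H₀ = 1.5877×-0.11494×-0.14436 + 0.99337×0.98953×0.99986 = 0.026344 + 0.982832 = 1.009176.
Q̄ = (S₀/π) × [bracket] = (589/π) × 1.009176 = 189.20 W/m².
Ratio Q̄_A / Q̄_B = 141.64 / 189.20 = 0.7486.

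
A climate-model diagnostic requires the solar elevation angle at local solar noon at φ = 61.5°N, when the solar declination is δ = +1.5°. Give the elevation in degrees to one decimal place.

30.0°

At local noon the hour angle is zero, so the zenith angle equals |φ − δ| = |+61.5° − (+1.500°)| = 60.000°.
Elevation = 90° − 60.000° = 30.0°.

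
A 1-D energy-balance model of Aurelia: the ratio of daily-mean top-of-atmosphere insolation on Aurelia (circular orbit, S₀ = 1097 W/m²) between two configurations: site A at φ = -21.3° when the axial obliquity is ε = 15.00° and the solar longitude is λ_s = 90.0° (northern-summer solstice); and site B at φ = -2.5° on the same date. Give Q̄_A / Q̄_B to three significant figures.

— Configuration A (φ=-21.3°):
Solar declination: sin δ = sin ε · sin λ_s = sin 15.00° × sin 90.0° = 0.25882, so δ = +15.000°.
cos H₀ = −tan(-21.3°) tan(+15.000°) = 0.1045, H₀ = 1.4661 rad.
Bracket: H₀ sin φ sin δ + cos φ cos δ sin H₀ = 1.4661×-0.36325×0.25882 + 0.93169×0.96593×0.99453 = -0.137837 + 0.895025 = 0.757188.
Q̄ = (S₀/π) × [bracket] = (1097/π) × 0.757188 = 264.40 W/m².
— Configuration B (φ=-2.5°):
cos H₀ = −tan(-2.5°) tan(+15.000°) = 0.0117, H₀ = 1.5591 rad.
Bracket: H₀ sin φ sin δ + cos φ cos δ sin H₀ = 1.5591×-0.04362×0.25882 + 0.99905×0.96593×0.99993 = -0.017602 + 0.964945 = 0.947343.
Q̄ = (S₀/π) × [bracket] = (1097/π) × 0.947343 = 330.80 W/m².
Ratio Q̄_A / Q̄_B = 264.40 / 330.80 = 0.7993.

Q̄_A / Q̄_B ≈ 0.799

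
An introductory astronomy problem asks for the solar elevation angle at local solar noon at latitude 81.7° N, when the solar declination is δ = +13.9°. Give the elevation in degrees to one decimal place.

22.2°

At local noon the hour angle is zero, so the zenith angle equals |φ − δ| = |+81.7° − (+13.900°)| = 67.800°.
Elevation = 90° − 67.800° = 22.2°.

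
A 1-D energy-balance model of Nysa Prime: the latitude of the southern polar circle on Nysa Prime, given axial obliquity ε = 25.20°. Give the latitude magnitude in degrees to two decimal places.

The polar circle is the lowest latitude that experiences at least one full rotation of continuous darkness at the northern-summer solstice; it lies at |ϕ| = 90° − ε = 90° − 25.20° = 64.80°.

64.80°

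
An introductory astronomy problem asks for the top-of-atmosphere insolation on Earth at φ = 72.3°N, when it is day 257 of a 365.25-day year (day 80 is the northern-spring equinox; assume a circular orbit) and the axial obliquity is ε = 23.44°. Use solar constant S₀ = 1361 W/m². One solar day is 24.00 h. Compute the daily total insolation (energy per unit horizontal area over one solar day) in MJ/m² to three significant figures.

Solar longitude: λ_s = 360° × (257 − 80)/365.25 = 174.456°.
sin δ = sin 23.44° × sin 174.456° = 0.03843, so δ = +2.203°.
cos H₀ = −tan(+72.3°) tan(+2.203°) = -0.1205, H₀ = 1.6916 rad.
Bracket: H₀ sin φ sin δ + cos φ cos δ sin H₀ = 1.6916×0.95266×0.03843 + 0.30403×0.99926×0.99271 = 0.061931 + 0.301590 = 0.363521.
Q̄ = (S₀/π) × [bracket] = (1361/π) × 0.363521 = 157.48 W/m².
Daily total = Q̄ × 24.00 h × 3600 s/h = 157.48 × 24.00 × 3600 / 10⁶ = 13.61 MJ/m².

13.6 MJ/m²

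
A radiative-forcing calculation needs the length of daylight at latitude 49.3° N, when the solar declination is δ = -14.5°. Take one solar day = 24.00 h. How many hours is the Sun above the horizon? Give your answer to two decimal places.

9.67 h

cos H₀ = −tan φ · tan δ = −tan(+49.3°) × tan(-14.500°) = 0.3007, so H₀ = 1.2654 rad = 72.50°.
Daylight = 2H₀/(2π) × 24.00 h = (1.2654/π) × 24.00 = 9.67 h.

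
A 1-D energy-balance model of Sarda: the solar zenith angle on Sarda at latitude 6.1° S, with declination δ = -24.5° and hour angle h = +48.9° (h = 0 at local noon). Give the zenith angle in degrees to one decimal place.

cos θ_z = sin ϕ sin δ + cos ϕ cos δ cos h = 0.044067 + 0.594799 = 0.638866.
θ_z = arccos(0.638866) = 50.3°.

θ_z = 50.3°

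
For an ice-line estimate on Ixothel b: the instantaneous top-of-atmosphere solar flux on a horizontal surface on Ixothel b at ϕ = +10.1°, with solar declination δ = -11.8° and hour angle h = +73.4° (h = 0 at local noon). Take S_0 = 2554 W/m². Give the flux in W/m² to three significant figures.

612 W/m²

cos θ_z = sin ϕ sin δ + cos ϕ cos δ cos h = -0.035862 + 0.275317 = 0.239455.
Flux = S_0 · cos θ_z = 2554 × 0.239455 = 611.6 W/m².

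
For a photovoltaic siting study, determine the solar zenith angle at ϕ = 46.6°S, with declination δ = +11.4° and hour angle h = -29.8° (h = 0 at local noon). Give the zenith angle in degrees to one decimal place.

θ_z = 63.8°

cos θ_z = sin ϕ sin δ + cos ϕ cos δ cos h = -0.143613 + 0.584468 = 0.440855.
θ_z = arccos(0.440855) = 63.8°.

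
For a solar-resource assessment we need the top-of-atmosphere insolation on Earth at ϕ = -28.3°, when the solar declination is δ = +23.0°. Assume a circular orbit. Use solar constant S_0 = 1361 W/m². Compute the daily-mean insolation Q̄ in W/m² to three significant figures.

Q̄ ≈ 234 W/m²

cos h₀ = −tan(-28.3°) tan(+23.000°) = 0.2286, h₀ = 1.3402 rad.
Bracket: h₀ sin ϕ sin δ + cos ϕ cos δ sin h₀ = 1.3402×-0.47409×0.39073 + 0.88048×0.92050×0.97353 = -0.248260 + 0.789028 = 0.540768.
Q̄ = (S_0/π) × [bracket] = (1361/π) × 0.540768 = 234.3 W/m².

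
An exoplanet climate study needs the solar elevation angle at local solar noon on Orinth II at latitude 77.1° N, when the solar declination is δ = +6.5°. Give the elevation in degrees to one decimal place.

19.4°

At local noon the hour angle is zero, so the zenith angle equals |φ − δ| = |+77.1° − (+6.500°)| = 70.600°.
Elevation = 90° − 70.600° = 19.4°.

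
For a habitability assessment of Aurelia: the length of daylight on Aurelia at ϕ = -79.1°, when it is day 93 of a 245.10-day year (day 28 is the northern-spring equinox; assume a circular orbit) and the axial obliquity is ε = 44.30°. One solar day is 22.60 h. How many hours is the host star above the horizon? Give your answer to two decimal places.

0.00 h

Solar longitude: L_s = 360° × (93 − 28)/245.10 = 95.471°.
sin δ = sin 44.30° × sin 95.471° = 0.69523, so δ = +44.046°.
cos h₀ = −tan ϕ · tan δ = 5.0228 ≥ 1, so the host star never rises (polar night) and h₀ = 0.
Daylight = 2h₀/(2π) × 22.60 h = (0.0000/π) × 22.60 = 0.00 h.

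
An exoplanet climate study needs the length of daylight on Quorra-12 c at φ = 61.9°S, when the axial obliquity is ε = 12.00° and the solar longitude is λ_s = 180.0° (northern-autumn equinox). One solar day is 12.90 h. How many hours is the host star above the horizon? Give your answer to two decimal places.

6.45 h

Solar declination: sin δ = sin ε · sin λ_s = sin 12.00° × sin 180.0° = 0.00000, so δ = +0.000°.
cos H₀ = −tan φ · tan δ = −tan(-61.9°) × tan(+0.000°) = 0.0000, so H₀ = 1.5708 rad = 90.00°.
Daylight = 2H₀/(2π) × 12.90 h = (1.5708/π) × 12.90 = 6.45 h.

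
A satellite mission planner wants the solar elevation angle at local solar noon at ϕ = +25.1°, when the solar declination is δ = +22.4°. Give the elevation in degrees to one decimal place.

87.3°

At local noon the hour angle is zero, so the zenith angle equals |ϕ − δ| = |+25.1° − (+22.400°)| = 2.700°.
Elevation = 90° − 2.700° = 87.3°.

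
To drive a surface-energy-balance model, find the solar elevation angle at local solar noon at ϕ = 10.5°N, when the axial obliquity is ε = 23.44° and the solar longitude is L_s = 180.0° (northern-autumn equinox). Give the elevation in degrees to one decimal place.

Solar declination: sin δ = sin ε · sin L_s = sin 23.44° × sin 180.0° = 0.00000, so δ = +0.000°.
At local noon the hour angle is zero, so the zenith angle equals |ϕ − δ| = |+10.5° − (+0.000°)| = 10.500°.
Elevation = 90° − 10.500° = 79.5°.

79.5°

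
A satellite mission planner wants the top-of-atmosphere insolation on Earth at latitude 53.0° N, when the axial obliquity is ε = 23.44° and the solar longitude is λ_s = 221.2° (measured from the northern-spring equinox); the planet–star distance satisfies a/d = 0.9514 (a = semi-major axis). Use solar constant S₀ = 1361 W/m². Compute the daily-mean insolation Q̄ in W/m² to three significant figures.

Q̄ ≈ 114 W/m²

Solar declination: sin δ = sin ε · sin λ_s = sin 23.44° × sin 221.2° = -0.26202, so δ = -15.190°.
cos H₀ = −tan(+53.0°) tan(-15.190°) = 0.3603, H₀ = 1.2022 rad.
Bracket: H₀ sin φ sin δ + cos φ cos δ sin H₀ = 1.2022×0.79864×-0.26202 + 0.60182×0.96506×0.93284 = -0.251572 + 0.541786 = 0.290214.
Inverse-square distance factor (a/d)² = 0.9514² = 0.905162.
Q̄ = (S₀/π) × 0.905162 × [bracket] = (1361/π) × 0.905162 × 0.290214 = 113.8 W/m².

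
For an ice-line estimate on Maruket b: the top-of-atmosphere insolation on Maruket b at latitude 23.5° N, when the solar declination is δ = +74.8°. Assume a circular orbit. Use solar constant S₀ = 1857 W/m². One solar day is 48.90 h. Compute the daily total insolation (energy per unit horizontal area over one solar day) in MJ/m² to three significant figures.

cos H₀ = −tan(+23.5°) tan(+74.800°) = -1.6004 ≤ −1 ⇒ polar day, H₀ = π.
Bracket: H₀ sin φ sin δ + cos φ cos δ sin H₀ = 3.1416×0.39875×0.96502 + 0.91706×0.26219×0.00000 = 1.208893 + 0.000000 = 1.208893.
Q̄ = (S₀/π) × [bracket] = (1857/π) × 1.208893 = 714.58 W/m².
Daily total = Q̄ × 48.90 h × 3600 s/h = 714.58 × 48.90 × 3600 / 10⁶ = 125.8 MJ/m².

126 MJ/m²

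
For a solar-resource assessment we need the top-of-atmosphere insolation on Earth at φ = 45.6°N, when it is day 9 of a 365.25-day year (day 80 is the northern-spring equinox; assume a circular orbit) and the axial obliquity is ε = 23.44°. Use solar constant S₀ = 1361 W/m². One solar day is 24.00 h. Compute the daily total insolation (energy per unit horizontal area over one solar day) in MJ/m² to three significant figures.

10.7 MJ/m²

Solar longitude: λ_s = 360° × (9 − 80)/365.25 = -69.979°, i.e. -69.979° + 360° = 290.021°.
sin δ = sin 23.44° × sin 290.021° = -0.37375, so δ = -21.947°.
cos H₀ = −tan(+45.6°) tan(-21.947°) = 0.4115, H₀ = 1.1467 rad.
Bracket: H₀ sin φ sin δ + cos φ cos δ sin H₀ = 1.1467×0.71447×-0.37375 + 0.69966×0.92753×0.91142 = -0.306207 + 0.591471 = 0.285264.
Q̄ = (S₀/π) × [bracket] = (1361/π) × 0.285264 = 123.58 W/m².
Daily total = Q̄ × 24.00 h × 3600 s/h = 123.58 × 24.00 × 3600 / 10⁶ = 10.68 MJ/m².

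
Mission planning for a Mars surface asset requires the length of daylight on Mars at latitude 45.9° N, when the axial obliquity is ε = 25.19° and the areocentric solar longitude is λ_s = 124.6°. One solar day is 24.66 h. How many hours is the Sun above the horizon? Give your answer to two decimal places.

sin δ = sin 25.19° × sin 124.6° = 0.35034, so δ = +20.508°.
cos H₀ = −tan φ · tan δ = −tan(+45.9°) × tan(+20.508°) = -0.3860, so H₀ = 1.9671 rad = 112.71°.
Daylight = 2H₀/(2π) × 24.66 h = (1.9671/π) × 24.66 = 15.44 h.

15.44 h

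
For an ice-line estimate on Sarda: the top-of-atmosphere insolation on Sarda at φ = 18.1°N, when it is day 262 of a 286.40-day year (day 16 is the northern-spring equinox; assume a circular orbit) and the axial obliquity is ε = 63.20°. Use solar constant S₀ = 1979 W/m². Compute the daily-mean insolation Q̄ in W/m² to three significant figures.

Q̄ ≈ 241 W/m²

Solar longitude: λ_s = 360° × (262 − 16)/286.40 = 309.218°.
sin δ = sin 63.20° × sin 309.218° = -0.69153, so δ = -43.751°.
cos H₀ = −tan(+18.1°) tan(-43.751°) = 0.3129, H₀ = 1.2525 rad.
Bracket: H₀ sin φ sin δ + cos φ cos δ sin H₀ = 1.2525×0.31068×-0.69153 + 0.95052×0.72235×0.94978 = -0.269093 + 0.652127 = 0.383034.
Q̄ = (S₀/π) × [bracket] = (1979/π) × 0.383034 = 241.3 W/m².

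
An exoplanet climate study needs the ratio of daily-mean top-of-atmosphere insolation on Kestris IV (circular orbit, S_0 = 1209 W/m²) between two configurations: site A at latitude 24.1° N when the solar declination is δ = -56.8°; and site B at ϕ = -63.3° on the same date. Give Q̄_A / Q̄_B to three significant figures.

Q̄_A / Q̄_B ≈ 0.0363

— Configuration A (ϕ=+24.1°):
cos h₀ = −tan(+24.1°) tan(-56.800°) = 0.6836, h₀ = 0.8181 rad.
Bracket: h₀ sin ϕ sin δ + cos ϕ cos δ sin h₀ = 0.8181×0.40833×-0.83676 + 0.91283×0.54756×0.72988 = -0.279524 + 0.364815 = 0.085291.
Q̄ = (S_0/π) × [bracket] = (1209/π) × 0.085291 = 32.823 W/m².
— Configuration B (ϕ=-63.3°):
cos h₀ = −tan(-63.3°) tan(-56.800°) = -3.0384 ≤ −1 ⇒ polar day, h₀ = π.
Bracket: h₀ sin ϕ sin δ + cos ϕ cos δ sin h₀ = 3.1416×-0.89337×-0.83676 + 0.44932×0.54756×0.00000 = 2.348460 + 0.000000 = 2.348460.
Q̄ = (S_0/π) × [bracket] = (1209/π) × 2.348460 = 903.77 W/m².
Ratio Q̄_A / Q̄_B = 32.823 / 903.77 = 0.03632.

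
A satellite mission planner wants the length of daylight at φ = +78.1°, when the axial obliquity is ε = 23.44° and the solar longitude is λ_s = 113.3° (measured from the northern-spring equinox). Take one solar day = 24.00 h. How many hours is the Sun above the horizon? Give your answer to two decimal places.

Solar declination: sin δ = sin ε · sin λ_s = sin 23.44° × sin 113.3° = 0.36535, so δ = +21.429°.
Sunrise equation: cos H₀ = −tan φ · tan δ = -1.8624 ≤ −1, so the Sun never sets (polar day) and H₀ = π.
Daylight = 2H₀/(2π) × 24.00 h = (3.1416/π) × 24.00 = 24.00 h.

24.00 h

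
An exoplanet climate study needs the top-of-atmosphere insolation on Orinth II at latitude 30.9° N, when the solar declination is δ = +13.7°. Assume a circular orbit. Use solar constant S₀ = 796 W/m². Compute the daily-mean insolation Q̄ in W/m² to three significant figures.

cos H₀ = −tan(+30.9°) tan(+13.700°) = -0.1459, H₀ = 1.7172 rad.
Bracket: H₀ sin φ sin δ + cos φ cos δ sin H₀ = 1.7172×0.51354×0.23684 + 0.85806×0.97155×0.98930 = 0.208858 + 0.824728 = 1.033586.
Q̄ = (S₀/π) × [bracket] = (796/π) × 1.033586 = 261.9 W/m².

Q̄ ≈ 262 W/m²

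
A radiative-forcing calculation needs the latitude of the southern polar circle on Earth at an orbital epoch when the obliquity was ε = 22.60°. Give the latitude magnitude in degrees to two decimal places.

The polar circle is the lowest latitude that experiences at least one full rotation of continuous darkness at the northern-summer solstice; it lies at |ϕ| = 90° − ε = 90° − 22.60° = 67.40°.

67.40°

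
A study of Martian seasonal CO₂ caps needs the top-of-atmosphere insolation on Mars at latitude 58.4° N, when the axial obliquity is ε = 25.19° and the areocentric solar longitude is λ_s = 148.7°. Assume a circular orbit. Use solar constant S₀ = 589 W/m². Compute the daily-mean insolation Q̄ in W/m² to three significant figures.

Q̄ ≈ 158 W/m²

sin δ = sin 25.19° × sin 148.7° = 0.22112, so δ = +12.775°.
cos H₀ = −tan(+58.4°) tan(+12.775°) = -0.3685, H₀ = 1.9482 rad.
Bracket: H₀ sin φ sin δ + cos φ cos δ sin H₀ = 1.9482×0.85173×0.22112 + 0.52399×0.97525×0.92961 = 0.366913 + 0.475050 = 0.841963.
Q̄ = (S₀/π) × [bracket] = (589/π) × 0.841963 = 157.9 W/m².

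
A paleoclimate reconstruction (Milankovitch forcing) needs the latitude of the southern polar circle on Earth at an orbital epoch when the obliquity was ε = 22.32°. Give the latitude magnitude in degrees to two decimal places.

67.68°

The polar circle is the lowest latitude that experiences at least one full rotation of continuous darkness at the northern-summer solstice; it lies at |φ| = 90° − ε = 90° − 22.32° = 67.68°.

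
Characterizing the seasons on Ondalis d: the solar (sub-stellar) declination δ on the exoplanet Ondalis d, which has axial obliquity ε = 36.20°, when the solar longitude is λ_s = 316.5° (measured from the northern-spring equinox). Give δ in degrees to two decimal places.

δ = -23.99°

sin δ = sin ε · sin λ_s = sin 36.20° × sin 316.5° = -0.406546.
δ = arcsin(-0.406546) = -23.99°.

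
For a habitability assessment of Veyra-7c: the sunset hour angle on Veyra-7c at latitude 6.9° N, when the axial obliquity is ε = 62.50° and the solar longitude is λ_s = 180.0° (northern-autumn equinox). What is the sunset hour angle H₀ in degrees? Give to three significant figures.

Solar declination: sin δ = sin ε · sin λ_s = sin 62.50° × sin 180.0° = 0.00000, so δ = +0.000°.
cos H₀ = −tan φ · tan δ = −tan(+6.9°) × tan(+0.000°) = -0.0000, so H₀ = 1.5708 rad = 90.00°.

H₀ = 90.0°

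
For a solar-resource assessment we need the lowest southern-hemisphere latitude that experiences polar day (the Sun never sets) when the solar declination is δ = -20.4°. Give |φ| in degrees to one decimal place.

Polar day requires cos H₀ = −tan φ tan δ ≤ −1, i.e. tan φ tan δ ≥ 1.
The boundary is |tan φ| · |tan δ| = 1, so |φ| = 90° − |δ| = 90° − 20.4° = 69.6° in the southern hemisphere.

|φ| = 69.6°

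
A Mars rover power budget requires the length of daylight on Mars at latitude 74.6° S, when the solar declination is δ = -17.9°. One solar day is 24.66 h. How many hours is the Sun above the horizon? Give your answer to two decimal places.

24.66 h

Sunrise equation: cos H₀ = −tan φ · tan δ = -1.1726 ≤ −1, so the Sun never sets (polar day) and H₀ = π.
Daylight = 2H₀/(2π) × 24.66 h = (3.1416/π) × 24.66 = 24.66 h.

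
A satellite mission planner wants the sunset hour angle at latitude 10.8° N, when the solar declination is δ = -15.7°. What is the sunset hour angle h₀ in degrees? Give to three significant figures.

cos h₀ = −tan ϕ · tan δ = −tan(+10.8°) × tan(-15.700°) = 0.0536, so h₀ = 1.5172 rad = 86.93°.

h₀ = 86.9°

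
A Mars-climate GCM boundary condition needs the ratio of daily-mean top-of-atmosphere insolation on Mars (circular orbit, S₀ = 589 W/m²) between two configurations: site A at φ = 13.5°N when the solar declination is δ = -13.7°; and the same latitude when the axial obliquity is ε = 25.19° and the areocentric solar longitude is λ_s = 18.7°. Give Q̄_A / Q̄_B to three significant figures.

— Configuration A (φ=+13.5°):
cos H₀ = −tan(+13.5°) tan(-13.700°) = 0.0585, H₀ = 1.5122 rad.
Bracket: H₀ sin φ sin δ + cos φ cos δ sin H₀ = 1.5122×0.23345×-0.23684 + 0.97237×0.97155×0.99829 = -0.083610 + 0.943091 = 0.859481.
Q̄ = (S₀/π) × [bracket] = (589/π) × 0.859481 = 161.14 W/m².
— Configuration B (φ=+13.5°):
sin δ = sin 25.19° × sin 18.7° = 0.13646, so δ = +7.843°.
cos H₀ = −tan(+13.5°) tan(+7.843°) = -0.0331, H₀ = 1.6039 rad.
Bracket: H₀ sin φ sin δ + cos φ cos δ sin H₀ = 1.6039×0.23345×0.13646 + 0.97237×0.99065×0.99945 = 0.051095 + 0.962749 = 1.013844.
Q̄ = (S₀/π) × [bracket] = (589/π) × 1.013844 = 190.08 W/m².
Ratio Q̄_A / Q̄_B = 161.14 / 190.08 = 0.8477.

Q̄_A / Q̄_B ≈ 0.848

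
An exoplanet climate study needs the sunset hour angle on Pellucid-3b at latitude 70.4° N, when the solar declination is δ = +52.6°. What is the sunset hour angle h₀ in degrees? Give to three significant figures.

Sunrise equation: cos h₀ = −tan ϕ · tan δ = -3.6731 ≤ −1, so the host star never sets (polar day) and h₀ = π.

h₀ = 180°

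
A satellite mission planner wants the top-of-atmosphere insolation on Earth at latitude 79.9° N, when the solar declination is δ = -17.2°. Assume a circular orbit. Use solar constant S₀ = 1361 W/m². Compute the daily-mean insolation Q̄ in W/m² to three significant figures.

cos H₀ = −tan(+79.9°) tan(-17.200°) = 1.7378 ≥ 1 ⇒ polar night, H₀ = 0 and Q̄ = 0.

Q̄ ≈ 0.00 W/m²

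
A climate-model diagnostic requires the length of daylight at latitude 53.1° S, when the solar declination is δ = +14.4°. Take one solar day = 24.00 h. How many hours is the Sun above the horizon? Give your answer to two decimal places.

cos H₀ = −tan φ · tan δ = −tan(-53.1°) × tan(+14.400°) = 0.3420, so H₀ = 1.2218 rad = 70.00°.
Daylight = 2H₀/(2π) × 24.00 h = (1.2218/π) × 24.00 = 9.33 h.

9.33 h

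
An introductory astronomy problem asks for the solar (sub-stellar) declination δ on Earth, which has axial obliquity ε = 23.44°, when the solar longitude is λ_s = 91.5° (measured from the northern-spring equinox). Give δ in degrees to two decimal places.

δ = +23.43°

sin δ = sin ε · sin λ_s = sin 23.44° × sin 91.5° = 0.397652.
δ = arcsin(0.397652) = +23.43°.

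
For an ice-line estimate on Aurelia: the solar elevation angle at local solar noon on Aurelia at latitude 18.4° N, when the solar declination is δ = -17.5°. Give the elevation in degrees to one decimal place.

At local noon the hour angle is zero, so the zenith angle equals |ϕ − δ| = |+18.4° − (-17.500°)| = 35.900°.
Elevation = 90° − 35.900° = 54.1°.

54.1°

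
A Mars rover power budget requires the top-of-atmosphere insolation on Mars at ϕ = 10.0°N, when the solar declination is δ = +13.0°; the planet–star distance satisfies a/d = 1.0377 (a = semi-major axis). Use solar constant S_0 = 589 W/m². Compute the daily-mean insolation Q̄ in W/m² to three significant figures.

Q̄ ≈ 206 W/m²

cos h₀ = −tan(+10.0°) tan(+13.000°) = -0.0407, h₀ = 1.6115 rad.
Bracket: h₀ sin ϕ sin δ + cos ϕ cos δ sin h₀ = 1.6115×0.17365×0.22495 + 0.98481×0.97437×0.99917 = 0.062949 + 0.958773 = 1.021722.
Inverse-square distance factor (a/d)² = 1.0377² = 1.076821.
Q̄ = (S_0/π) × 1.076821 × [bracket] = (589/π) × 1.076821 × 1.021722 = 206.3 W/m².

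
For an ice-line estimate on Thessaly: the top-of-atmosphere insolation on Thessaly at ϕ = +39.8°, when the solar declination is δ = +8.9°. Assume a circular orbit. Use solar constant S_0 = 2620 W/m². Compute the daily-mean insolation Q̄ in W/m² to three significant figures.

cos h₀ = −tan(+39.8°) tan(+8.900°) = -0.1305, h₀ = 1.7016 rad.
Bracket: h₀ sin ϕ sin δ + cos ϕ cos δ sin h₀ = 1.7016×0.64011×0.15471 + 0.76828×0.98796×0.99145 = 0.168512 + 0.752540 = 0.921052.
Q̄ = (S_0/π) × [bracket] = (2620/π) × 0.921052 = 768.1 W/m².

Q̄ ≈ 768 W/m²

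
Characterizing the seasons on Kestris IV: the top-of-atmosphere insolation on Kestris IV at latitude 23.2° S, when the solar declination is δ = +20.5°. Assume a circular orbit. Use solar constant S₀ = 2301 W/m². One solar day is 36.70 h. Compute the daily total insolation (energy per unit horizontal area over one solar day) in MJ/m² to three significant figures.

cos H₀ = −tan(-23.2°) tan(+20.500°) = 0.1602, H₀ = 1.4099 rad.
Bracket: H₀ sin φ sin δ + cos φ cos δ sin H₀ = 1.4099×-0.39394×0.35021 + 0.91914×0.93667×0.98708 = -0.194512 + 0.849808 = 0.655296.
Q̄ = (S₀/π) × [bracket] = (2301/π) × 0.655296 = 479.96 W/m².
Daily total = Q̄ × 36.70 h × 3600 s/h = 479.96 × 36.70 × 3600 / 10⁶ = 63.41 MJ/m².

63.4 MJ/m²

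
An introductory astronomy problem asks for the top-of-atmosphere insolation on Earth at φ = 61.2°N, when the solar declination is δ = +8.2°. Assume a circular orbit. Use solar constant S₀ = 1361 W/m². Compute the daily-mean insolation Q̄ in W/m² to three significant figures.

cos H₀ = −tan(+61.2°) tan(+8.200°) = -0.2621, H₀ = 1.8360 rad.
Bracket: H₀ sin φ sin δ + cos φ cos δ sin H₀ = 1.8360×0.87631×0.14263 + 0.48175×0.98978×0.96504 = 0.229478 + 0.460157 = 0.689635.
Q̄ = (S₀/π) × [bracket] = (1361/π) × 0.689635 = 298.8 W/m².

Q̄ ≈ 299 W/m²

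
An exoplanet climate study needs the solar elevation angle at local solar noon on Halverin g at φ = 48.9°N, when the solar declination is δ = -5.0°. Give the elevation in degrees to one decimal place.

36.1°

At local noon the hour angle is zero, so the zenith angle equals |φ − δ| = |+48.9° − (-5.000°)| = 53.900°.
Elevation = 90° − 53.900° = 36.1°.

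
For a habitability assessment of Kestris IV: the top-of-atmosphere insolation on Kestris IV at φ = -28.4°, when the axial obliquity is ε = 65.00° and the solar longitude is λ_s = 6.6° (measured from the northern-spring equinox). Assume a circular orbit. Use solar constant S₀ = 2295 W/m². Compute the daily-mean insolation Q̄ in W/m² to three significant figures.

Q̄ ≈ 583 W/m²

Solar declination: sin δ = sin ε · sin λ_s = sin 65.00° × sin 6.6° = 0.10417, so δ = +5.979°.
cos H₀ = −tan(-28.4°) tan(+5.979°) = 0.0566, H₀ = 1.5141 rad.
Bracket: H₀ sin φ sin δ + cos φ cos δ sin H₀ = 1.5141×-0.47562×0.10417 + 0.87965×0.99456×0.99840 = -0.075017 + 0.873465 = 0.798448.
Q̄ = (S₀/π) × [bracket] = (2295/π) × 0.798448 = 583.3 W/m².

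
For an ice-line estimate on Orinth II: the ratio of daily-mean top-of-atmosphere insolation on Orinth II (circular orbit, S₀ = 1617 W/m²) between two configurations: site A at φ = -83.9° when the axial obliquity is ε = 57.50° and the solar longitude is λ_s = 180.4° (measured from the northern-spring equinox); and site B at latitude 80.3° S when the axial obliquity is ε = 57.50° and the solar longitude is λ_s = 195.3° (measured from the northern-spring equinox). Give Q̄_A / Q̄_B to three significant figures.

— Configuration A (φ=-83.9°):
Solar declination: sin δ = sin ε · sin λ_s = sin 57.50° × sin 180.4° = -0.00589, so δ = -0.337°.
cos H₀ = −tan(-83.9°) tan(-0.337°) = -0.0551, H₀ = 1.6259 rad.
Bracket: H₀ sin φ sin δ + cos φ cos δ sin H₀ = 1.6259×-0.99434×-0.00589 + 0.10626×0.99998×0.99848 = 0.009522 + 0.106096 = 0.115618.
Q̄ = (S₀/π) × [bracket] = (1617/π) × 0.115618 = 59.509 W/m².
— Configuration B (φ=-80.3°):
Solar declination: sin δ = sin ε · sin λ_s = sin 57.50° × sin 195.3° = -0.22255, so δ = -12.859°.
cos H₀ = −tan(-80.3°) tan(-12.859°) = -1.3355 ≤ −1 ⇒ polar day, H₀ = π.
Bracket: H₀ sin φ sin δ + cos φ cos δ sin H₀ = 3.1416×-0.98570×-0.22255 + 0.16849×0.97492×0.00000 = 0.689165 + 0.000000 = 0.689165.
Q̄ = (S₀/π) × [bracket] = (1617/π) × 0.689165 = 354.72 W/m².
Ratio Q̄_A / Q̄_B = 59.509 / 354.72 = 0.1678.

Q̄_A / Q̄_B ≈ 0.168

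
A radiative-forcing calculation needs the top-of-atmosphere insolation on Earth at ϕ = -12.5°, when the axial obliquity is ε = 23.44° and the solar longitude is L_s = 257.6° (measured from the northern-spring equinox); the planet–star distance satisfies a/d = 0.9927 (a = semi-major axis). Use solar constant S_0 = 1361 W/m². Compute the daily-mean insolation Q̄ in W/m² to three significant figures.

Solar declination: sin δ = sin ε · sin L_s = sin 23.44° × sin 257.6° = -0.38851, so δ = -22.862°.
cos h₀ = −tan(-12.5°) tan(-22.862°) = -0.0935, h₀ = 1.6644 rad.
Bracket: h₀ sin ϕ sin δ + cos ϕ cos δ sin h₀ = 1.6644×-0.21644×-0.38851 + 0.97630×0.92144×0.99562 = 0.139958 + 0.895662 = 1.035620.
Inverse-square distance factor (a/d)² = 0.9927² = 0.985453.
Q̄ = (S_0/π) × 0.985453 × [bracket] = (1361/π) × 0.985453 × 1.035620 = 442.1 W/m².

Q̄ ≈ 442 W/m²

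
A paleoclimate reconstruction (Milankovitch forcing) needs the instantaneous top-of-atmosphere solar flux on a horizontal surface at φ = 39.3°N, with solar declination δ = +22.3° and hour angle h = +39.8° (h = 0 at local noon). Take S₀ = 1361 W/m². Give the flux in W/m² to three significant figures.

1.08e+03 W/m²

cos θ_z = sin φ sin δ + cos φ cos δ cos h = 0.240340 + 0.550064 = 0.790404.
Flux = S₀ · cos θ_z = 1361 × 0.790404 = 1076 W/m².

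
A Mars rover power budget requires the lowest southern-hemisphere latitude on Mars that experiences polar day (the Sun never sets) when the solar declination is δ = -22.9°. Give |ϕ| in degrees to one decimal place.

|ϕ| = 67.1°

Polar day requires cos h₀ = −tan ϕ tan δ ≤ −1, i.e. tan ϕ tan δ ≥ 1.
The boundary is |tan ϕ| · |tan δ| = 1, so |ϕ| = 90° − |δ| = 90° − 22.9° = 67.1° in the southern hemisphere.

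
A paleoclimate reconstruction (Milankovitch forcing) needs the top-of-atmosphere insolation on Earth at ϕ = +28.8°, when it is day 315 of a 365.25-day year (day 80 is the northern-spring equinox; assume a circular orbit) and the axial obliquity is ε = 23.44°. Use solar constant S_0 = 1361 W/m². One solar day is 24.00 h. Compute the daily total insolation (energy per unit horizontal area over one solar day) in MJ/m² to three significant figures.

Solar longitude: L_s = 360° × (315 − 80)/365.25 = 231.622°.
sin δ = sin 23.44° × sin 231.622° = -0.31184, so δ = -18.170°.
cos h₀ = −tan(+28.8°) tan(-18.170°) = 0.1804, h₀ = 1.3894 rad.
Bracket: h₀ sin ϕ sin δ + cos ϕ cos δ sin h₀ = 1.3894×0.48175×-0.31184 + 0.87631×0.95013×0.98359 = -0.208728 + 0.818945 = 0.610217.
Q̄ = (S_0/π) × [bracket] = (1361/π) × 0.610217 = 264.36 W/m².
Daily total = Q̄ × 24.00 h × 3600 s/h = 264.36 × 24.00 × 3600 / 10⁶ = 22.84 MJ/m².

22.8 MJ/m²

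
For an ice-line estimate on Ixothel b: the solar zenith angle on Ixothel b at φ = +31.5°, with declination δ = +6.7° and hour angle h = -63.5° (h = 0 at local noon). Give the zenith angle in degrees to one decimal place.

θ_z = 64.0°

cos θ_z = sin φ sin δ + cos φ cos δ cos h = 0.060960 + 0.377848 = 0.438808.
θ_z = arccos(0.438808) = 64.0°.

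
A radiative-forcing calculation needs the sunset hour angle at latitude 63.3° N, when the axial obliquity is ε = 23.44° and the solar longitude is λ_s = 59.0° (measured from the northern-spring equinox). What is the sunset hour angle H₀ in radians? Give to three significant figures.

H₀ = 2.38 rad

Solar declination: sin δ = sin ε · sin λ_s = sin 23.44° × sin 59.0° = 0.34097, so δ = +19.936°.
cos H₀ = −tan φ · tan δ = −tan(+63.3°) × tan(+19.936°) = -0.7212, so H₀ = 2.3763 rad = 136.15°.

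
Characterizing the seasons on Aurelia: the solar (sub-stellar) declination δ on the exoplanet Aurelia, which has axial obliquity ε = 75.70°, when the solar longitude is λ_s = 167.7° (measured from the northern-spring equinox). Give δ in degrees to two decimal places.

sin δ = sin ε · sin λ_s = sin 75.70° × sin 167.7° = 0.206430.
δ = arcsin(0.206430) = +11.91°.

δ = +11.91°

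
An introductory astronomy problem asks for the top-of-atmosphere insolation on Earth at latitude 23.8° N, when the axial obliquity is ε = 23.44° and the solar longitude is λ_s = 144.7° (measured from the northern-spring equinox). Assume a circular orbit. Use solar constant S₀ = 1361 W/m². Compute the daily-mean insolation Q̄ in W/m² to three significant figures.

Q̄ ≈ 451 W/m²

Solar declination: sin δ = sin ε · sin λ_s = sin 23.44° × sin 144.7° = 0.22987, so δ = +13.289°.
cos H₀ = −tan(+23.8°) tan(+13.289°) = -0.1042, H₀ = 1.6752 rad.
Bracket: H₀ sin φ sin δ + cos φ cos δ sin H₀ = 1.6752×0.40355×0.22987 + 0.91496×0.97322×0.99456 = 0.155398 + 0.885613 = 1.041011.
Q̄ = (S₀/π) × [bracket] = (1361/π) × 1.041011 = 451.0 W/m².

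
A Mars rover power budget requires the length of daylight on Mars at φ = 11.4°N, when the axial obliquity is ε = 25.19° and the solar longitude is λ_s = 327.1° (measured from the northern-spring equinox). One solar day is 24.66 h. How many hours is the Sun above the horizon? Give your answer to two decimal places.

11.95 h

Solar declination: sin δ = sin ε · sin λ_s = sin 25.19° × sin 327.1° = -0.23119, so δ = -13.367°.
cos H₀ = −tan φ · tan δ = −tan(+11.4°) × tan(-13.367°) = 0.0479, so H₀ = 1.5229 rad = 87.25°.
Daylight = 2H₀/(2π) × 24.66 h = (1.5229/π) × 24.66 = 11.95 h.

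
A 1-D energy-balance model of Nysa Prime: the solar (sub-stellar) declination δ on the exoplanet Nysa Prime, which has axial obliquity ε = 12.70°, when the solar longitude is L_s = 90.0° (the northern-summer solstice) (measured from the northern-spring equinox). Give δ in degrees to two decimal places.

δ = +12.70°

sin δ = sin ε · sin L_s = sin 12.70° × sin 90.0° = 0.219846.
δ = arcsin(0.219846) = +12.70°.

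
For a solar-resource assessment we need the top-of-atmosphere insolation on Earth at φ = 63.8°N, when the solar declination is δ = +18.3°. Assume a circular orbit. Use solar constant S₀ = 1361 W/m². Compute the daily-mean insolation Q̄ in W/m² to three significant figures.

cos H₀ = −tan(+63.8°) tan(+18.300°) = -0.6721, H₀ = 2.3078 rad.
Bracket: H₀ sin φ sin δ + cos φ cos δ sin H₀ = 2.3078×0.89726×0.31399 + 0.44151×0.94943×0.74045 = 0.650178 + 0.310384 = 0.960562.
Q̄ = (S₀/π) × [bracket] = (1361/π) × 0.960562 = 416.1 W/m².

Q̄ ≈ 416 W/m²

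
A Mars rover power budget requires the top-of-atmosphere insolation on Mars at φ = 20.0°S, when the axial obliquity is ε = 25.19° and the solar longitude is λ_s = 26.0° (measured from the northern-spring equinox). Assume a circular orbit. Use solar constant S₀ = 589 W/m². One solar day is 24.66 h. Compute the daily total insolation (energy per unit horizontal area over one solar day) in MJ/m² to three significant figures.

Solar declination: sin δ = sin ε · sin λ_s = sin 25.19° × sin 26.0° = 0.18658, so δ = +10.753°.
cos H₀ = −tan(-20.0°) tan(+10.753°) = 0.0691, H₀ = 1.5016 rad.
Bracket: H₀ sin φ sin δ + cos φ cos δ sin H₀ = 1.5016×-0.34202×0.18658 + 0.93969×0.98244×0.99761 = -0.095823 + 0.920983 = 0.825160.
Q̄ = (S₀/π) × [bracket] = (589/π) × 0.825160 = 154.70 W/m².
Daily total = Q̄ × 24.66 h × 3600 s/h = 154.70 × 24.66 × 3600 / 10⁶ = 13.73 MJ/m².

13.7 MJ/m²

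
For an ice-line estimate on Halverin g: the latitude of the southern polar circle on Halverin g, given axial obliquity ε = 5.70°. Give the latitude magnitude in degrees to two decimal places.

84.30°

The polar circle is the lowest latitude that experiences at least one full rotation of continuous darkness at the northern-summer solstice; it lies at |ϕ| = 90° − ε = 90° − 5.70° = 84.30°.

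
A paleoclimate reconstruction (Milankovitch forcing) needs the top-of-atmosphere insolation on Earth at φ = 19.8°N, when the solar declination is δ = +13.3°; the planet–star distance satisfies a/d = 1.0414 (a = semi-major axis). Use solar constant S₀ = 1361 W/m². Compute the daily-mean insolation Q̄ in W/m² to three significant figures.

cos H₀ = −tan(+19.8°) tan(+13.300°) = -0.0851, H₀ = 1.6560 rad.
Bracket: H₀ sin φ sin δ + cos φ cos δ sin H₀ = 1.6560×0.33874×0.23005 + 0.94088×0.97318×0.99637 = 0.129047 + 0.912322 = 1.041369.
Inverse-square distance factor (a/d)² = 1.0414² = 1.084514.
Q̄ = (S₀/π) × 1.084514 × [bracket] = (1361/π) × 1.084514 × 1.041369 = 489.3 W/m².

Q̄ ≈ 489 W/m²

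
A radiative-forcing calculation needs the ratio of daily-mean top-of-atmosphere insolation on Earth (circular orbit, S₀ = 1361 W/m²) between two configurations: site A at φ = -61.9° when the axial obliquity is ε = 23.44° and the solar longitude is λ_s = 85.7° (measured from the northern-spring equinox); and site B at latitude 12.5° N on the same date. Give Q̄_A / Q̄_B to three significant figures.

— Configuration A (φ=-61.9°):
Solar declination: sin δ = sin ε · sin λ_s = sin 23.44° × sin 85.7° = 0.39667, so δ = +23.370°.
cos H₀ = −tan(-61.9°) tan(+23.370°) = 0.8093, H₀ = 0.6279 rad.
Bracket: H₀ sin φ sin δ + cos φ cos δ sin H₀ = 0.6279×-0.88213×0.39667 + 0.47101×0.91796×0.58741 = -0.219711 + 0.253977 = 0.034266.
Q̄ = (S₀/π) × [bracket] = (1361/π) × 0.034266 = 14.845 W/m².
— Configuration B (φ=+12.5°):
cos H₀ = −tan(+12.5°) tan(+23.370°) = -0.0958, H₀ = 1.6667 rad.
Bracket: H₀ sin φ sin δ + cos φ cos δ sin H₀ = 1.6667×0.21644×0.39667 + 0.97630×0.91796×0.99540 = 0.143095 + 0.892082 = 1.035177.
Q̄ = (S₀/π) × [bracket] = (1361/π) × 1.035177 = 448.46 W/m².
Ratio Q̄_A / Q̄_B = 14.845 / 448.46 = 0.03310.

Q̄_A / Q̄_B ≈ 0.0331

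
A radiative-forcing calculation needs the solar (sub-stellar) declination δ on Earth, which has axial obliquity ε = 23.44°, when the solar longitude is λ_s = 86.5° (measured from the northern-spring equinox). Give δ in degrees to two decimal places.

δ = +23.39°

sin δ = sin ε · sin λ_s = sin 23.44° × sin 86.5° = 0.397047.
δ = arcsin(0.397047) = +23.39°.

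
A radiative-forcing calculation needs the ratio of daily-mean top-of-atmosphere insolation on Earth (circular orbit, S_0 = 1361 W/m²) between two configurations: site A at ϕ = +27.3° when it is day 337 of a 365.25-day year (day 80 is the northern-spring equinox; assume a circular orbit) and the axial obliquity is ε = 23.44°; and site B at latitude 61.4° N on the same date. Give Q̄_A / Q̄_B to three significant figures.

— Configuration A (ϕ=+27.3°):
Solar longitude: L_s = 360° × (337 − 80)/365.25 = 253.306°.
sin δ = sin 23.44° × sin 253.306° = -0.38102, so δ = -22.397°.
cos h₀ = −tan(+27.3°) tan(-22.397°) = 0.2127, h₀ = 1.3565 rad.
Bracket: h₀ sin ϕ sin δ + cos ϕ cos δ sin h₀ = 1.3565×0.45865×-0.38102 + 0.88862×0.92457×0.97712 = -0.237055 + 0.802793 = 0.565738.
Q̄ = (S_0/π) × [bracket] = (1361/π) × 0.565738 = 245.09 W/m².
— Configuration B (ϕ=+61.4°):
cos h₀ = −tan(+61.4°) tan(-22.397°) = 0.7559, h₀ = 0.7138 rad.
Bracket: h₀ sin ϕ sin δ + cos ϕ cos δ sin h₀ = 0.7138×0.87798×-0.38102 + 0.47869×0.92457×0.65473 = -0.238786 + 0.289772 = 0.050986.
Q̄ = (S_0/π) × [bracket] = (1361/π) × 0.050986 = 22.088 W/m².
Ratio Q̄_A / Q̄_B = 245.09 / 22.088 = 11.10.

Q̄_A / Q̄_B ≈ 11.1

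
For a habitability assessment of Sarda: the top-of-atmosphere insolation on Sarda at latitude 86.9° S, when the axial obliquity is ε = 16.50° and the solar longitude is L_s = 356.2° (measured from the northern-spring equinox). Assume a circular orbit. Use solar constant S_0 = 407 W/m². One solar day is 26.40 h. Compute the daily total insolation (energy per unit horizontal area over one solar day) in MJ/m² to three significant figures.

1.07 MJ/m²

Solar declination: sin δ = sin ε · sin L_s = sin 16.50° × sin 356.2° = -0.01882, so δ = -1.079°.
cos h₀ = −tan(-86.9°) tan(-1.079°) = -0.3476, h₀ = 1.9258 rad.
Bracket: h₀ sin ϕ sin δ + cos ϕ cos δ sin h₀ = 1.9258×-0.99854×-0.01882 + 0.05408×0.99982×0.93764 = 0.036191 + 0.050698 = 0.086889.
Q̄ = (S_0/π) × [bracket] = (407/π) × 0.086889 = 11.257 W/m².
Daily total = Q̄ × 26.40 h × 3600 s/h = 11.257 × 26.40 × 3600 / 10⁶ = 1.070 MJ/m².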